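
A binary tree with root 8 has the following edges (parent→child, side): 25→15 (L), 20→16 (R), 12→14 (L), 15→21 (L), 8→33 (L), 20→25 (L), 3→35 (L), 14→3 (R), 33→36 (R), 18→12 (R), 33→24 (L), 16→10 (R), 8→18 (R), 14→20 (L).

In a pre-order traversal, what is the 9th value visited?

Pre-order visits the node, then its left subtree, then its right subtree.
Visit 8.
At 8: go left to 33.
  Visit 33.
  At 33: go left to 24.
    24 is a leaf — visit 24.
  At 33: go right to 36.
    36 is a leaf — visit 36.
At 8: go right to 18.
  Visit 18.
  At 18: no left child.
  At 18: go right to 12.
    Visit 12.
    At 12: go left to 14.
      Visit 14.
      At 14: go left to 20.
        Visit 20.
        At 20: go left to 25.
          Visit 25.
          At 25: go left to 15.
            Visit 15.
            At 15: go left to 21.
              21 is a leaf — visit 21.
            At 15: no right child.
          At 25: no right child.
        At 20: go right to 16.
          Visit 16.
          At 16: no left child.
          At 16: go right to 10.
            10 is a leaf — visit 10.
      At 14: go right to 3.
        Visit 3.
        At 3: go left to 35.
          35 is a leaf — visit 35.
        At 3: no right child.
    At 12: no right child.
Full pre-order sequence: 8, 33, 24, 36, 18, 12, 14, 20, 25, 15, 21, 16, 10, 3, 35.

25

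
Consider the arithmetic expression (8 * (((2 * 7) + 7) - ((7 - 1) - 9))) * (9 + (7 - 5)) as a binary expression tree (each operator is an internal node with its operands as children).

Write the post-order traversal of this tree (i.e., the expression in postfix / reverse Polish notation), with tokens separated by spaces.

Post-order on an expression tree gives postfix notation: for each operator, emit left operand, right operand, then the operator.

8 2 7 * 7 + 7 1 - 9 - - * 9 7 5 - + *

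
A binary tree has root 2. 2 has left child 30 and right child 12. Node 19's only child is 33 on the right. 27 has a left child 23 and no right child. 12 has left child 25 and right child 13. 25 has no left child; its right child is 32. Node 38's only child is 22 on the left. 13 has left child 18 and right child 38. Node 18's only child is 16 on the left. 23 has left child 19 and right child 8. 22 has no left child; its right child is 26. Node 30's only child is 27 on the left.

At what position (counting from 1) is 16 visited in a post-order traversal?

9

Post-order visits the left subtree, then the right subtree, then the node.
At 2: go left to 30.
  At 30: go left to 27.
    At 27: go left to 23.
      At 23: go left to 19.
        At 19: no left child.
        At 19: go right to 33.
          33 is a leaf — visit 33.
        Visit 19.
      At 23: go right to 8.
        8 is a leaf — visit 8.
      Visit 23.
    At 27: no right child.
    Visit 27.
  At 30: no right child.
  Visit 30.
At 2: go right to 12.
  At 12: go left to 25.
    At 25: no left child.
    At 25: go right to 32.
      32 is a leaf — visit 32.
    Visit 25.
  At 12: go right to 13.
    At 13: go left to 18.
      At 18: go left to 16.
        16 is a leaf — visit 16.
      At 18: no right child.
      Visit 18.
    At 13: go right to 38.
      At 38: go left to 22.
        At 22: no left child.
        At 22: go right to 26.
          26 is a leaf — visit 26.
        Visit 22.
      At 38: no right child.
      Visit 38.
    Visit 13.
  Visit 12.
Visit 2.
Full post-order sequence: 33, 19, 8, 23, 27, 30, 32, 25, 16, 18, 26, 22, 38, 13, 12, 2.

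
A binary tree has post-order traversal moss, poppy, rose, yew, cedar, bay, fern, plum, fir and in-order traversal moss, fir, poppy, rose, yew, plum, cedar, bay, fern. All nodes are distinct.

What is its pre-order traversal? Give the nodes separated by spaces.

fir moss plum yew rose poppy fern bay cedar

The last element of post-order is the root; it splits in-order into left and right subtrees.
Root fir: left subtree has 1 node {moss}, right has 7 {poppy, rose, yew, plum, cedar, bay, fern}.
  Root plum: left subtree has 3 nodes {poppy, rose, yew}, right has 3 {cedar, bay, fern}.
    Root yew: left subtree has 2 nodes {poppy, rose}, right has 0 { }.
      Root rose: left subtree has 1 node {poppy}, right has 0 { }.
    Root fern: left subtree has 2 nodes {cedar, bay}, right has 0 { }.
      Root bay: left subtree has 1 node {cedar}, right has 0 { }.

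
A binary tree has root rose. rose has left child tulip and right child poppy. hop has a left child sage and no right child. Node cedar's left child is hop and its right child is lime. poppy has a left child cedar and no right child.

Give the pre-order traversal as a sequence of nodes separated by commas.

Pre-order visits the node, then its left subtree, then its right subtree.
Visit rose.
At rose: go left to tulip.
  tulip is a leaf — visit tulip.
At rose: go right to poppy.
  Visit poppy.
  At poppy: go left to cedar.
    Visit cedar.
    At cedar: go left to hop.
      Visit hop.
      At hop: go left to sage.
        sage is a leaf — visit sage.
      At hop: no right child.
    At cedar: go right to lime.
      lime is a leaf — visit lime.
  At poppy: no right child.

rose, tulip, poppy, cedar, hop, sage, lime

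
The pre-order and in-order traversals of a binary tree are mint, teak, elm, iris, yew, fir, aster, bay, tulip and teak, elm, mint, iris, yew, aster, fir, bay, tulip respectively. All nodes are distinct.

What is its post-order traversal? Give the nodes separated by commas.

The first element of pre-order is the root; it splits in-order into left and right subtrees.
Root mint: left subtree has 2 nodes {teak, elm}, right has 6 {iris, yew, aster, fir, bay, tulip}.
  Root teak: left subtree has 0 nodes { }, right has 1 {elm}.
  Root iris: left subtree has 0 nodes { }, right has 5 {yew, aster, fir, bay, tulip}.
    Root yew: left subtree has 0 nodes { }, right has 4 {aster, fir, bay, tulip}.
      Root fir: left subtree has 1 node {aster}, right has 2 {bay, tulip}.
        Root bay: left subtree has 0 nodes { }, right has 1 {tulip}.

elm, teak, aster, tulip, bay, fir, yew, iris, mint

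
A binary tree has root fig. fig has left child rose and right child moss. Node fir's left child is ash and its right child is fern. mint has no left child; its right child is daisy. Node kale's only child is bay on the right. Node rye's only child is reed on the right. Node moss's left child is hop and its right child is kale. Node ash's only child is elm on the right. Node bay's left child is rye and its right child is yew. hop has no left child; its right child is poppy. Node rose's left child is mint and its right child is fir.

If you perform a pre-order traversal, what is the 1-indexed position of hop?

10

Pre-order visits the node, then its left subtree, then its right subtree.
Visit fig.
At fig: go left to rose.
  Visit rose.
  At rose: go left to mint.
    Visit mint.
    At mint: no left child.
    At mint: go right to daisy.
      daisy is a leaf — visit daisy.
  At rose: go right to fir.
    Visit fir.
    At fir: go left to ash.
      Visit ash.
      At ash: no left child.
      At ash: go right to elm.
        elm is a leaf — visit elm.
    At fir: go right to fern.
      fern is a leaf — visit fern.
At fig: go right to moss.
  Visit moss.
  At moss: go left to hop.
    Visit hop.
    At hop: no left child.
    At hop: go right to poppy.
      poppy is a leaf — visit poppy.
  At moss: go right to kale.
    Visit kale.
    At kale: no left child.
    At kale: go right to bay.
      Visit bay.
      At bay: go left to rye.
        Visit rye.
        At rye: no left child.
        At rye: go right to reed.
          reed is a leaf — visit reed.
      At bay: go right to yew.
        yew is a leaf — visit yew.
Full pre-order sequence: fig, rose, mint, daisy, fir, ash, elm, fern, moss, hop, poppy, kale, bay, rye, reed, yew.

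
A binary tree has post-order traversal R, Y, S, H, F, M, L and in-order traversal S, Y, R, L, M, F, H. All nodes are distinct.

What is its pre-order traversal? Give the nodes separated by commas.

The last element of post-order is the root; it splits in-order into left and right subtrees.
Root L: left subtree has 3 nodes {S, Y, R}, right has 3 {M, F, H}.
  Root S: left subtree has 0 nodes { }, right has 2 {Y, R}.
    Root Y: left subtree has 0 nodes { }, right has 1 {R}.
  Root M: left subtree has 0 nodes { }, right has 2 {F, H}.
    Root F: left subtree has 0 nodes { }, right has 1 {H}.

L, S, Y, R, M, F, H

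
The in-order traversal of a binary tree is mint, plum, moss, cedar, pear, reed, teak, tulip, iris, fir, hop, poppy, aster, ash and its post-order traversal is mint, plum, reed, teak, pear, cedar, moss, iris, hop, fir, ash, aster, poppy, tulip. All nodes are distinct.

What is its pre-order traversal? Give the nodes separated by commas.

tulip, moss, plum, mint, cedar, pear, teak, reed, poppy, fir, iris, hop, aster, ash

The last element of post-order is the root; it splits in-order into left and right subtrees.
Root tulip: left subtree has 7 nodes {mint, plum, moss, cedar, pear, reed, teak}, right has 6 {iris, fir, hop, poppy, aster, ash}.
  Root moss: left subtree has 2 nodes {mint, plum}, right has 4 {cedar, pear, reed, teak}.
    Root plum: left subtree has 1 node {mint}, right has 0 { }.
    Root cedar: left subtree has 0 nodes { }, right has 3 {pear, reed, teak}.
      Root pear: left subtree has 0 nodes { }, right has 2 {reed, teak}.
        Root teak: left subtree has 1 node {reed}, right has 0 { }.
  Root poppy: left subtree has 3 nodes {iris, fir, hop}, right has 2 {aster, ash}.
    Root fir: left subtree has 1 node {iris}, right has 1 {hop}.
    Root aster: left subtree has 0 nodes { }, right has 1 {ash}.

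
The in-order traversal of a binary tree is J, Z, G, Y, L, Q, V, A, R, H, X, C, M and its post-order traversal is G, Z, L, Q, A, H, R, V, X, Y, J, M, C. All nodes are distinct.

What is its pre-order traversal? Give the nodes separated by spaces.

C J Y Z G X V Q L R A H M

The last element of post-order is the root; it splits in-order into left and right subtrees.
Root C: left subtree has 11 nodes {J, Z, G, Y, L, Q, V, A, R, H, X}, right has 1 {M}.
  Root J: left subtree has 0 nodes { }, right has 10 {Z, G, Y, L, Q, V, A, R, H, X}.
    Root Y: left subtree has 2 nodes {Z, G}, right has 7 {L, Q, V, A, R, H, X}.
      Root Z: left subtree has 0 nodes { }, right has 1 {G}.
      Root X: left subtree has 6 nodes {L, Q, V, A, R, H}, right has 0 { }.
        Root V: left subtree has 2 nodes {L, Q}, right has 3 {A, R, H}.
          Root Q: left subtree has 1 node {L}, right has 0 { }.
          Root R: left subtree has 1 node {A}, right has 1 {H}.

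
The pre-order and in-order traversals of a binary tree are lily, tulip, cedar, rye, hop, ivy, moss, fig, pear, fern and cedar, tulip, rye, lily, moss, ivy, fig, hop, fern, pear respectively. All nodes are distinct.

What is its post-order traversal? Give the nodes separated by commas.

cedar, rye, tulip, moss, fig, ivy, fern, pear, hop, lily

The first element of pre-order is the root; it splits in-order into left and right subtrees.
Root lily: left subtree has 3 nodes {cedar, tulip, rye}, right has 6 {moss, ivy, fig, hop, fern, pear}.
  Root tulip: left subtree has 1 node {cedar}, right has 1 {rye}.
  Root hop: left subtree has 3 nodes {moss, ivy, fig}, right has 2 {fern, pear}.
    Root ivy: left subtree has 1 node {moss}, right has 1 {fig}.
    Root pear: left subtree has 1 node {fern}, right has 0 { }.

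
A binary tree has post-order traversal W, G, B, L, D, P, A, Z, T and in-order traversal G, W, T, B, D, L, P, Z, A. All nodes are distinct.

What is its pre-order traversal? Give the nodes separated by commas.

T, G, W, Z, P, D, B, L, A

The last element of post-order is the root; it splits in-order into left and right subtrees.
Root T: left subtree has 2 nodes {G, W}, right has 6 {B, D, L, P, Z, A}.
  Root G: left subtree has 0 nodes { }, right has 1 {W}.
  Root Z: left subtree has 4 nodes {B, D, L, P}, right has 1 {A}.
    Root P: left subtree has 3 nodes {B, D, L}, right has 0 { }.
      Root D: left subtree has 1 node {B}, right has 1 {L}.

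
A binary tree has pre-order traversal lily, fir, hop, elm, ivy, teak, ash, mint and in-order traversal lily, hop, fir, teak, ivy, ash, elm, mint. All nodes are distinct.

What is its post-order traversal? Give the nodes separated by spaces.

hop teak ash ivy mint elm fir lily

The first element of pre-order is the root; it splits in-order into left and right subtrees.
Root lily: left subtree has 0 nodes { }, right has 7 {hop, fir, teak, ivy, ash, elm, mint}.
  Root fir: left subtree has 1 node {hop}, right has 5 {teak, ivy, ash, elm, mint}.
    Root elm: left subtree has 3 nodes {teak, ivy, ash}, right has 1 {mint}.
      Root ivy: left subtree has 1 node {teak}, right has 1 {ash}.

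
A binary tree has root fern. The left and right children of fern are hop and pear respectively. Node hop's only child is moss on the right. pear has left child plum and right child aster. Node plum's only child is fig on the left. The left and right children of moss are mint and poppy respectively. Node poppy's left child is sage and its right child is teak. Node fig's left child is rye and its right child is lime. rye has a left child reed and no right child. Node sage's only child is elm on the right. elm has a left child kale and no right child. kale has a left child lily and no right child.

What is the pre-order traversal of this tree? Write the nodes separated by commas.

Pre-order visits the node, then its left subtree, then its right subtree.
Visit fern.
At fern: go left to hop.
  Visit hop.
  At hop: no left child.
  At hop: go right to moss.
    Visit moss.
    At moss: go left to mint.
      mint is a leaf — visit mint.
    At moss: go right to poppy.
      Visit poppy.
      At poppy: go left to sage.
        Visit sage.
        At sage: no left child.
        At sage: go right to elm.
          Visit elm.
          At elm: go left to kale.
            Visit kale.
            At kale: go left to lily.
              lily is a leaf — visit lily.
            At kale: no right child.
          At elm: no right child.
      At poppy: go right to teak.
        teak is a leaf — visit teak.
At fern: go right to pear.
  Visit pear.
  At pear: go left to plum.
    Visit plum.
    At plum: go left to fig.
      Visit fig.
      At fig: go left to rye.
        Visit rye.
        At rye: go left to reed.
          reed is a leaf — visit reed.
        At rye: no right child.
      At fig: go right to lime.
        lime is a leaf — visit lime.
    At plum: no right child.
  At pear: go right to aster.
    aster is a leaf — visit aster.

fern, hop, moss, mint, poppy, sage, elm, kale, lily, teak, pear, plum, fig, rye, reed, lime, aster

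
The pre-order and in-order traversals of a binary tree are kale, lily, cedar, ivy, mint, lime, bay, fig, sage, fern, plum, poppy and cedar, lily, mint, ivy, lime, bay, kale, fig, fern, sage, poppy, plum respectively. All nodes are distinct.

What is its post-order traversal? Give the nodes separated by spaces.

cedar mint bay lime ivy lily fern poppy plum sage fig kale

The first element of pre-order is the root; it splits in-order into left and right subtrees.
Root kale: left subtree has 6 nodes {cedar, lily, mint, ivy, lime, bay}, right has 5 {fig, fern, sage, poppy, plum}.
  Root lily: left subtree has 1 node {cedar}, right has 4 {mint, ivy, lime, bay}.
    Root ivy: left subtree has 1 node {mint}, right has 2 {lime, bay}.
      Root lime: left subtree has 0 nodes { }, right has 1 {bay}.
  Root fig: left subtree has 0 nodes { }, right has 4 {fern, sage, poppy, plum}.
    Root sage: left subtree has 1 node {fern}, right has 2 {poppy, plum}.
      Root plum: left subtree has 1 node {poppy}, right has 0 { }.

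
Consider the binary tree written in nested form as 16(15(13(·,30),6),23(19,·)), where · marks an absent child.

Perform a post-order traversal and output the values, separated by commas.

Post-order visits the left subtree, then the right subtree, then the node.
At 16: go left to 15.
  At 15: go left to 13.
    At 13: no left child.
    At 13: go right to 30.
      30 is a leaf — visit 30.
    Visit 13.
  At 15: go right to 6.
    6 is a leaf — visit 6.
  Visit 15.
At 16: go right to 23.
  At 23: go left to 19.
    19 is a leaf — visit 19.
  At 23: no right child.
  Visit 23.
Visit 16.

30, 13, 6, 15, 19, 23, 16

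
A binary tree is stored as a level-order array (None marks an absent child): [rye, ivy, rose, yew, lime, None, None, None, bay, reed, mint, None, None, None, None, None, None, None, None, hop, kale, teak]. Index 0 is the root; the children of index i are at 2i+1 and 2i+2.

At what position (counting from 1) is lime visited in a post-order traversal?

8

Post-order visits the left subtree, then the right subtree, then the node.
At rye: go left to ivy.
  At ivy: go left to yew.
    At yew: no left child.
    At yew: go right to bay.
      bay is a leaf — visit bay.
    Visit yew.
  At ivy: go right to lime.
    At lime: go left to reed.
      At reed: go left to hop.
        hop is a leaf — visit hop.
      At reed: go right to kale.
        kale is a leaf — visit kale.
      Visit reed.
    At lime: go right to mint.
      At mint: go left to teak.
        teak is a leaf — visit teak.
      At mint: no right child.
      Visit mint.
    Visit lime.
  Visit ivy.
At rye: go right to rose.
  rose is a leaf — visit rose.
Visit rye.
Full post-order sequence: bay, yew, hop, kale, reed, teak, mint, lime, ivy, rose, rye.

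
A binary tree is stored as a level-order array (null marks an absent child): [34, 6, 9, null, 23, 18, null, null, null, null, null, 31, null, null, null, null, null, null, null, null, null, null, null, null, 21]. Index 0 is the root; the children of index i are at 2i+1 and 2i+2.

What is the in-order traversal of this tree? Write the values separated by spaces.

6 23 34 31 21 18 9

In-order visits the left subtree, then the node, then the right subtree.
At 34: go left to 6.
  At 6: no left child.
  Visit 6.
  At 6: go right to 23.
    23 is a leaf — visit 23.
Visit 34.
At 34: go right to 9.
  At 9: go left to 18.
    At 18: go left to 31.
      At 31: no left child.
      Visit 31.
      At 31: go right to 21.
        21 is a leaf — visit 21.
    Visit 18.
    At 18: no right child.
  Visit 9.
  At 9: no right child.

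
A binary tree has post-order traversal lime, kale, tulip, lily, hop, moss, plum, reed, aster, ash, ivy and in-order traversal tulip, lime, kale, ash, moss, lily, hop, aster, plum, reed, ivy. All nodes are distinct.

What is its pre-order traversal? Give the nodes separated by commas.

The last element of post-order is the root; it splits in-order into left and right subtrees.
Root ivy: left subtree has 10 nodes {tulip, lime, kale, ash, moss, lily, hop, aster, plum, reed}, right has 0 { }.
  Root ash: left subtree has 3 nodes {tulip, lime, kale}, right has 6 {moss, lily, hop, aster, plum, reed}.
    Root tulip: left subtree has 0 nodes { }, right has 2 {lime, kale}.
      Root kale: left subtree has 1 node {lime}, right has 0 { }.
    Root aster: left subtree has 3 nodes {moss, lily, hop}, right has 2 {plum, reed}.
      Root moss: left subtree has 0 nodes { }, right has 2 {lily, hop}.
        Root hop: left subtree has 1 node {lily}, right has 0 { }.
      Root reed: left subtree has 1 node {plum}, right has 0 { }.

ivy, ash, tulip, kale, lime, aster, moss, hop, lily, reed, plum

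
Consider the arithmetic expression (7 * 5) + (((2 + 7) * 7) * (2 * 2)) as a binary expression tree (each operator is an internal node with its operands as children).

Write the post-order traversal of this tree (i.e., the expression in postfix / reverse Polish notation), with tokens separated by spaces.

7 5 * 2 7 + 7 * 2 2 * * +

Post-order on an expression tree gives postfix notation: for each operator, emit left operand, right operand, then the operator.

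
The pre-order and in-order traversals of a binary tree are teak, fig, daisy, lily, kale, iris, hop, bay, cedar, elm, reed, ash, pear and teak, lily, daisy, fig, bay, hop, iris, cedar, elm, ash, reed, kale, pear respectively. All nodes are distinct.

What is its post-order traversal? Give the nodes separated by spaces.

The first element of pre-order is the root; it splits in-order into left and right subtrees.
Root teak: left subtree has 0 nodes { }, right has 12 {lily, daisy, fig, bay, hop, iris, cedar, elm, ash, reed, kale, pear}.
  Root fig: left subtree has 2 nodes {lily, daisy}, right has 9 {bay, hop, iris, cedar, elm, ash, reed, kale, pear}.
    Root daisy: left subtree has 1 node {lily}, right has 0 { }.
    Root kale: left subtree has 7 nodes {bay, hop, iris, cedar, elm, ash, reed}, right has 1 {pear}.
      Root iris: left subtree has 2 nodes {bay, hop}, right has 4 {cedar, elm, ash, reed}.
        Root hop: left subtree has 1 node {bay}, right has 0 { }.
        Root cedar: left subtree has 0 nodes { }, right has 3 {elm, ash, reed}.
          Root elm: left subtree has 0 nodes { }, right has 2 {ash, reed}.
            Root reed: left subtree has 1 node {ash}, right has 0 { }.

lily daisy bay hop ash reed elm cedar iris pear kale fig teak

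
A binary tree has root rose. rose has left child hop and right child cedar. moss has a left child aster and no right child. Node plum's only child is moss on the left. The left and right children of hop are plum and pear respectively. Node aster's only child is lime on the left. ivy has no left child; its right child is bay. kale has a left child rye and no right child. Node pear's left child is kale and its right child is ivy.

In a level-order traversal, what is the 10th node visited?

Level-order visits nodes level by level from the root, left to right within each level.
Level 0: rose
Level 1: hop, cedar
Level 2: plum, pear
Level 3: moss, kale, ivy
Level 4: aster, rye, bay
Level 5: lime
Full level-order sequence: rose, hop, cedar, plum, pear, moss, kale, ivy, aster, rye, bay, lime.

rye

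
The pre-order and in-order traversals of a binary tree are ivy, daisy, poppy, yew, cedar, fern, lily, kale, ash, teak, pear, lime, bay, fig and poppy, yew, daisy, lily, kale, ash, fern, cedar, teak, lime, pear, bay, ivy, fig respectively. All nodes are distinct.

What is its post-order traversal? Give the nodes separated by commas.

The first element of pre-order is the root; it splits in-order into left and right subtrees.
Root ivy: left subtree has 12 nodes {poppy, yew, daisy, lily, kale, ash, fern, cedar, teak, lime, pear, bay}, right has 1 {fig}.
  Root daisy: left subtree has 2 nodes {poppy, yew}, right has 9 {lily, kale, ash, fern, cedar, teak, lime, pear, bay}.
    Root poppy: left subtree has 0 nodes { }, right has 1 {yew}.
    Root cedar: left subtree has 4 nodes {lily, kale, ash, fern}, right has 4 {teak, lime, pear, bay}.
      Root fern: left subtree has 3 nodes {lily, kale, ash}, right has 0 { }.
        Root lily: left subtree has 0 nodes { }, right has 2 {kale, ash}.
          Root kale: left subtree has 0 nodes { }, right has 1 {ash}.
      Root teak: left subtree has 0 nodes { }, right has 3 {lime, pear, bay}.
        Root pear: left subtree has 1 node {lime}, right has 1 {bay}.

yew, poppy, ash, kale, lily, fern, lime, bay, pear, teak, cedar, daisy, fig, ivy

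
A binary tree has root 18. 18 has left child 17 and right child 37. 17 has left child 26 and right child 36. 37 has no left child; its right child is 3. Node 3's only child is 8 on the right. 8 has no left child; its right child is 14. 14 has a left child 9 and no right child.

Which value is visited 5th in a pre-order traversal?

37

Pre-order visits the node, then its left subtree, then its right subtree.
Visit 18.
At 18: go left to 17.
  Visit 17.
  At 17: go left to 26.
    26 is a leaf — visit 26.
  At 17: go right to 36.
    36 is a leaf — visit 36.
At 18: go right to 37.
  Visit 37.
  At 37: no left child.
  At 37: go right to 3.
    Visit 3.
    At 3: no left child.
    At 3: go right to 8.
      Visit 8.
      At 8: no left child.
      At 8: go right to 14.
        Visit 14.
        At 14: go left to 9.
          9 is a leaf — visit 9.
        At 14: no right child.
Full pre-order sequence: 18, 17, 26, 36, 37, 3, 8, 14, 9.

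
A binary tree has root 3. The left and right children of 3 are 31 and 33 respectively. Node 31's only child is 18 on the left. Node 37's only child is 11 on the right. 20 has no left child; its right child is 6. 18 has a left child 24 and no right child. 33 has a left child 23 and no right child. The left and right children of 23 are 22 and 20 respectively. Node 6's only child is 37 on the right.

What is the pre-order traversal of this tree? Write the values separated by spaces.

3 31 18 24 33 23 22 20 6 37 11

Pre-order visits the node, then its left subtree, then its right subtree.
Visit 3.
At 3: go left to 31.
  Visit 31.
  At 31: go left to 18.
    Visit 18.
    At 18: go left to 24.
      24 is a leaf — visit 24.
    At 18: no right child.
  At 31: no right child.
At 3: go right to 33.
  Visit 33.
  At 33: go left to 23.
    Visit 23.
    At 23: go left to 22.
      22 is a leaf — visit 22.
    At 23: go right to 20.
      Visit 20.
      At 20: no left child.
      At 20: go right to 6.
        Visit 6.
        At 6: no left child.
        At 6: go right to 37.
          Visit 37.
          At 37: no left child.
          At 37: go right to 11.
            11 is a leaf — visit 11.
  At 33: no right child.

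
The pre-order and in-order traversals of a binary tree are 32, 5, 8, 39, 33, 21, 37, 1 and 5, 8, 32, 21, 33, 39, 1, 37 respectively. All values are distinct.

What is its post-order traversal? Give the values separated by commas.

The first element of pre-order is the root; it splits in-order into left and right subtrees.
Root 32: left subtree has 2 nodes {5, 8}, right has 5 {21, 33, 39, 1, 37}.
  Root 5: left subtree has 0 nodes { }, right has 1 {8}.
  Root 39: left subtree has 2 nodes {21, 33}, right has 2 {1, 37}.
    Root 33: left subtree has 1 node {21}, right has 0 { }.
    Root 37: left subtree has 1 node {1}, right has 0 { }.

8, 5, 21, 33, 1, 37, 39, 32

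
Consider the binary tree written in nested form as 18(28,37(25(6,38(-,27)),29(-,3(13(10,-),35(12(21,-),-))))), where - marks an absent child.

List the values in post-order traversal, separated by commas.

Post-order visits the left subtree, then the right subtree, then the node.
At 18: go left to 28.
  28 is a leaf — visit 28.
At 18: go right to 37.
  At 37: go left to 25.
    At 25: go left to 6.
      6 is a leaf — visit 6.
    At 25: go right to 38.
      At 38: no left child.
      At 38: go right to 27.
        27 is a leaf — visit 27.
      Visit 38.
    Visit 25.
  At 37: go right to 29.
    At 29: no left child.
    At 29: go right to 3.
      At 3: go left to 13.
        At 13: go left to 10.
          10 is a leaf — visit 10.
        At 13: no right child.
        Visit 13.
      At 3: go right to 35.
        At 35: go left to 12.
          At 12: go left to 21.
            21 is a leaf — visit 21.
          At 12: no right child.
          Visit 12.
        At 35: no right child.
        Visit 35.
      Visit 3.
    Visit 29.
  Visit 37.
Visit 18.

28, 6, 27, 38, 25, 10, 13, 21, 12, 35, 3, 29, 37, 18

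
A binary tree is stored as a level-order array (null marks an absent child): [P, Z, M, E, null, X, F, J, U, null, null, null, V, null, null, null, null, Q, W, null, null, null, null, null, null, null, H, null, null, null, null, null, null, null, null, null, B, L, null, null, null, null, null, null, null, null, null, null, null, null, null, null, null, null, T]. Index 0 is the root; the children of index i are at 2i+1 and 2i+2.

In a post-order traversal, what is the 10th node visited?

H

Post-order visits the left subtree, then the right subtree, then the node.
At P: go left to Z.
  At Z: go left to E.
    At E: go left to J.
      J is a leaf — visit J.
    At E: go right to U.
      At U: go left to Q.
        At Q: no left child.
        At Q: go right to B.
          B is a leaf — visit B.
        Visit Q.
      At U: go right to W.
        At W: go left to L.
          L is a leaf — visit L.
        At W: no right child.
        Visit W.
      Visit U.
    Visit E.
  At Z: no right child.
  Visit Z.
At P: go right to M.
  At M: go left to X.
    At X: no left child.
    At X: go right to V.
      At V: no left child.
      At V: go right to H.
        At H: no left child.
        At H: go right to T.
          T is a leaf — visit T.
        Visit H.
      Visit V.
    Visit X.
  At M: go right to F.
    F is a leaf — visit F.
  Visit M.
Visit P.
Full post-order sequence: J, B, Q, L, W, U, E, Z, T, H, V, X, F, M, P.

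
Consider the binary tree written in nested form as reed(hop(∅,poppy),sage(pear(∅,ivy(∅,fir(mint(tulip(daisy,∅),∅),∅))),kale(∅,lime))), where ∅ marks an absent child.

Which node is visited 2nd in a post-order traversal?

Post-order visits the left subtree, then the right subtree, then the node.
At reed: go left to hop.
  At hop: no left child.
  At hop: go right to poppy.
    poppy is a leaf — visit poppy.
  Visit hop.
At reed: go right to sage.
  At sage: go left to pear.
    At pear: no left child.
    At pear: go right to ivy.
      At ivy: no left child.
      At ivy: go right to fir.
        At fir: go left to mint.
          At mint: go left to tulip.
            At tulip: go left to daisy.
              daisy is a leaf — visit daisy.
            At tulip: no right child.
            Visit tulip.
          At mint: no right child.
          Visit mint.
        At fir: no right child.
        Visit fir.
      Visit ivy.
    Visit pear.
  At sage: go right to kale.
    At kale: no left child.
    At kale: go right to lime.
      lime is a leaf — visit lime.
    Visit kale.
  Visit sage.
Visit reed.
Full post-order sequence: poppy, hop, daisy, tulip, mint, fir, ivy, pear, lime, kale, sage, reed.

hop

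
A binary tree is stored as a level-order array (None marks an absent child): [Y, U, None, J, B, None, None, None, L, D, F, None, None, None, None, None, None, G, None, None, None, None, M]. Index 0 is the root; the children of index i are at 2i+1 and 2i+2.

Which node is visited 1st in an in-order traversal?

In-order visits the left subtree, then the node, then the right subtree.
At Y: go left to U.
  At U: go left to J.
    At J: no left child.
    Visit J.
    At J: go right to L.
      At L: go left to G.
        G is a leaf — visit G.
      Visit L.
      At L: no right child.
  Visit U.
  At U: go right to B.
    At B: go left to D.
      D is a leaf — visit D.
    Visit B.
    At B: go right to F.
      At F: no left child.
      Visit F.
      At F: go right to M.
        M is a leaf — visit M.
Visit Y.
At Y: no right child.
Full in-order sequence: J, G, L, U, D, B, F, M, Y.

J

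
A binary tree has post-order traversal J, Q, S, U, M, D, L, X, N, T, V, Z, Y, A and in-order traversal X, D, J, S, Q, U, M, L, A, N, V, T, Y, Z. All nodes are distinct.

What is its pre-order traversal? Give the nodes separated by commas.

A, X, L, D, M, U, S, J, Q, Y, V, N, T, Z

The last element of post-order is the root; it splits in-order into left and right subtrees.
Root A: left subtree has 8 nodes {X, D, J, S, Q, U, M, L}, right has 5 {N, V, T, Y, Z}.
  Root X: left subtree has 0 nodes { }, right has 7 {D, J, S, Q, U, M, L}.
    Root L: left subtree has 6 nodes {D, J, S, Q, U, M}, right has 0 { }.
      Root D: left subtree has 0 nodes { }, right has 5 {J, S, Q, U, M}.
        Root M: left subtree has 4 nodes {J, S, Q, U}, right has 0 { }.
          Root U: left subtree has 3 nodes {J, S, Q}, right has 0 { }.
            Root S: left subtree has 1 node {J}, right has 1 {Q}.
  Root Y: left subtree has 3 nodes {N, V, T}, right has 1 {Z}.
    Root V: left subtree has 1 node {N}, right has 1 {T}.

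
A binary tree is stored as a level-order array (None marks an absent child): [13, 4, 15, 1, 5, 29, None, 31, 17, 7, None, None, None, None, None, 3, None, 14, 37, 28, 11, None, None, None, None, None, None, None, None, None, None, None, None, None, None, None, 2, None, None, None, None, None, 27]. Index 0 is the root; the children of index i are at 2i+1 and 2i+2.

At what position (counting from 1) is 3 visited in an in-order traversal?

1

In-order visits the left subtree, then the node, then the right subtree.
At 13: go left to 4.
  At 4: go left to 1.
    At 1: go left to 31.
      At 31: go left to 3.
        3 is a leaf — visit 3.
      Visit 31.
      At 31: no right child.
    Visit 1.
    At 1: go right to 17.
      At 17: go left to 14.
        At 14: no left child.
        Visit 14.
        At 14: go right to 2.
          2 is a leaf — visit 2.
      Visit 17.
      At 17: go right to 37.
        37 is a leaf — visit 37.
  Visit 4.
  At 4: go right to 5.
    At 5: go left to 7.
      At 7: go left to 28.
        28 is a leaf — visit 28.
      Visit 7.
      At 7: go right to 11.
        At 11: no left child.
        Visit 11.
        At 11: go right to 27.
          27 is a leaf — visit 27.
    Visit 5.
    At 5: no right child.
Visit 13.
At 13: go right to 15.
  At 15: go left to 29.
    29 is a leaf — visit 29.
  Visit 15.
  At 15: no right child.
Full in-order sequence: 3, 31, 1, 14, 2, 17, 37, 4, 28, 7, 11, 27, 5, 13, 29, 15.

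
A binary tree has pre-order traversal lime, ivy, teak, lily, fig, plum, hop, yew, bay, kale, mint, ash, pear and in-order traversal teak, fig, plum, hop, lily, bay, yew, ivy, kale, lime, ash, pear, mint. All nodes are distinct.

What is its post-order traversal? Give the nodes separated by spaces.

hop plum fig bay yew lily teak kale ivy pear ash mint lime

The first element of pre-order is the root; it splits in-order into left and right subtrees.
Root lime: left subtree has 9 nodes {teak, fig, plum, hop, lily, bay, yew, ivy, kale}, right has 3 {ash, pear, mint}.
  Root ivy: left subtree has 7 nodes {teak, fig, plum, hop, lily, bay, yew}, right has 1 {kale}.
    Root teak: left subtree has 0 nodes { }, right has 6 {fig, plum, hop, lily, bay, yew}.
      Root lily: left subtree has 3 nodes {fig, plum, hop}, right has 2 {bay, yew}.
        Root fig: left subtree has 0 nodes { }, right has 2 {plum, hop}.
          Root plum: left subtree has 0 nodes { }, right has 1 {hop}.
        Root yew: left subtree has 1 node {bay}, right has 0 { }.
  Root mint: left subtree has 2 nodes {ash, pear}, right has 0 { }.
    Root ash: left subtree has 0 nodes { }, right has 1 {pear}.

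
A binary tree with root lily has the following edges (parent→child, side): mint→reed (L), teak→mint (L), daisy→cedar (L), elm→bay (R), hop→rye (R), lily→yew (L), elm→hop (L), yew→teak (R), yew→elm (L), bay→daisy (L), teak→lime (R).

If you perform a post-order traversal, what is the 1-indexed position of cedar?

Post-order visits the left subtree, then the right subtree, then the node.
At lily: go left to yew.
  At yew: go left to elm.
    At elm: go left to hop.
      At hop: no left child.
      At hop: go right to rye.
        rye is a leaf — visit rye.
      Visit hop.
    At elm: go right to bay.
      At bay: go left to daisy.
        At daisy: go left to cedar.
          cedar is a leaf — visit cedar.
        At daisy: no right child.
        Visit daisy.
      At bay: no right child.
      Visit bay.
    Visit elm.
  At yew: go right to teak.
    At teak: go left to mint.
      At mint: go left to reed.
        reed is a leaf — visit reed.
      At mint: no right child.
      Visit mint.
    At teak: go right to lime.
      lime is a leaf — visit lime.
    Visit teak.
  Visit yew.
At lily: no right child.
Visit lily.
Full post-order sequence: rye, hop, cedar, daisy, bay, elm, reed, mint, lime, teak, yew, lily.

3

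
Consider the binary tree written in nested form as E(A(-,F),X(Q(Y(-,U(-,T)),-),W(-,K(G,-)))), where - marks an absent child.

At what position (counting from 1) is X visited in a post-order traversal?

10

Post-order visits the left subtree, then the right subtree, then the node.
At E: go left to A.
  At A: no left child.
  At A: go right to F.
    F is a leaf — visit F.
  Visit A.
At E: go right to X.
  At X: go left to Q.
    At Q: go left to Y.
      At Y: no left child.
      At Y: go right to U.
        At U: no left child.
        At U: go right to T.
          T is a leaf — visit T.
        Visit U.
      Visit Y.
    At Q: no right child.
    Visit Q.
  At X: go right to W.
    At W: no left child.
    At W: go right to K.
      At K: go left to G.
        G is a leaf — visit G.
      At K: no right child.
      Visit K.
    Visit W.
  Visit X.
Visit E.
Full post-order sequence: F, A, T, U, Y, Q, G, K, W, X, E.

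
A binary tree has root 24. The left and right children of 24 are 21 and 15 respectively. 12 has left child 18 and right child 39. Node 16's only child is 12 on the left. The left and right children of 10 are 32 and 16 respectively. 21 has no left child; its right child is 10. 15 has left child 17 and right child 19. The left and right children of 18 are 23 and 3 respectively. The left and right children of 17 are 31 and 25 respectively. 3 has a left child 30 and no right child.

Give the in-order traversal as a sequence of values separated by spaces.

In-order visits the left subtree, then the node, then the right subtree.
At 24: go left to 21.
  At 21: no left child.
  Visit 21.
  At 21: go right to 10.
    At 10: go left to 32.
      32 is a leaf — visit 32.
    Visit 10.
    At 10: go right to 16.
      At 16: go left to 12.
        At 12: go left to 18.
          At 18: go left to 23.
            23 is a leaf — visit 23.
          Visit 18.
          At 18: go right to 3.
            At 3: go left to 30.
              30 is a leaf — visit 30.
            Visit 3.
            At 3: no right child.
        Visit 12.
        At 12: go right to 39.
          39 is a leaf — visit 39.
      Visit 16.
      At 16: no right child.
Visit 24.
At 24: go right to 15.
  At 15: go left to 17.
    At 17: go left to 31.
      31 is a leaf — visit 31.
    Visit 17.
    At 17: go right to 25.
      25 is a leaf — visit 25.
  Visit 15.
  At 15: go right to 19.
    19 is a leaf — visit 19.

21 32 10 23 18 30 3 12 39 16 24 31 17 25 15 19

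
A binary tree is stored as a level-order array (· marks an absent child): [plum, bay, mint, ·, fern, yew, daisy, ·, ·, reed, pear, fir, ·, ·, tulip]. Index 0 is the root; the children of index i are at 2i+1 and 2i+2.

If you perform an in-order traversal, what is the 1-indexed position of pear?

4

In-order visits the left subtree, then the node, then the right subtree.
At plum: go left to bay.
  At bay: no left child.
  Visit bay.
  At bay: go right to fern.
    At fern: go left to reed.
      reed is a leaf — visit reed.
    Visit fern.
    At fern: go right to pear.
      pear is a leaf — visit pear.
Visit plum.
At plum: go right to mint.
  At mint: go left to yew.
    At yew: go left to fir.
      fir is a leaf — visit fir.
    Visit yew.
    At yew: no right child.
  Visit mint.
  At mint: go right to daisy.
    At daisy: no left child.
    Visit daisy.
    At daisy: go right to tulip.
      tulip is a leaf — visit tulip.
Full in-order sequence: bay, reed, fern, pear, plum, fir, yew, mint, daisy, tulip.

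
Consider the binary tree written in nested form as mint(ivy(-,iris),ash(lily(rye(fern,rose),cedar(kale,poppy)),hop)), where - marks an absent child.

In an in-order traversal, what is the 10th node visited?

In-order visits the left subtree, then the node, then the right subtree.
At mint: go left to ivy.
  At ivy: no left child.
  Visit ivy.
  At ivy: go right to iris.
    iris is a leaf — visit iris.
Visit mint.
At mint: go right to ash.
  At ash: go left to lily.
    At lily: go left to rye.
      At rye: go left to fern.
        fern is a leaf — visit fern.
      Visit rye.
      At rye: go right to rose.
        rose is a leaf — visit rose.
    Visit lily.
    At lily: go right to cedar.
      At cedar: go left to kale.
        kale is a leaf — visit kale.
      Visit cedar.
      At cedar: go right to poppy.
        poppy is a leaf — visit poppy.
  Visit ash.
  At ash: go right to hop.
    hop is a leaf — visit hop.
Full in-order sequence: ivy, iris, mint, fern, rye, rose, lily, kale, cedar, poppy, ash, hop.

poppy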